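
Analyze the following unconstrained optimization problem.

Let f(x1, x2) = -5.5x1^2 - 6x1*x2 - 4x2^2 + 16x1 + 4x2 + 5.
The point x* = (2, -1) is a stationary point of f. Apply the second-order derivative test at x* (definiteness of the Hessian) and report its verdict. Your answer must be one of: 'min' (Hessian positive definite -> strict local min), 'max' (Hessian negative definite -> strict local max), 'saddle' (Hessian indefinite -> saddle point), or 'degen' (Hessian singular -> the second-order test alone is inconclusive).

Compute the Hessian H = grad^2 f:
  H = [[-11, -6], [-6, -8]]
Verify stationarity: grad f(x*) = H x* + g = (0, 0).
Eigenvalues of H: -15.6847, -3.3153.
Both eigenvalues < 0, so H is negative definite -> x* is a strict local max.

max


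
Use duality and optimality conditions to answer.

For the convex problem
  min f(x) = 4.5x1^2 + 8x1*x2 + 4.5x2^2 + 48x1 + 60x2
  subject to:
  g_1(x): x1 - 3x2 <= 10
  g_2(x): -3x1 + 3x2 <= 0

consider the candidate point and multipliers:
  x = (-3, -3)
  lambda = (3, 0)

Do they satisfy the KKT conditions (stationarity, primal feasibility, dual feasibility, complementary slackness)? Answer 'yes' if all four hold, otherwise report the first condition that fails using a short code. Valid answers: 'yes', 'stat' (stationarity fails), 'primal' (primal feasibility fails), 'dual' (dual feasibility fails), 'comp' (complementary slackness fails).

Gradient of f: grad f(x) = Q x + c = (-3, 9)
Constraint values g_i(x) = a_i^T x - b_i:
  g_1((-3, -3)) = -4
  g_2((-3, -3)) = 0
Stationarity residual: grad f(x) + sum_i lambda_i a_i = (0, 0)
  -> stationarity OK
Primal feasibility (all g_i <= 0): OK
Dual feasibility (all lambda_i >= 0): OK
Complementary slackness (lambda_i * g_i(x) = 0 for all i): FAILS

Verdict: the first failing condition is complementary_slackness -> comp.

comp


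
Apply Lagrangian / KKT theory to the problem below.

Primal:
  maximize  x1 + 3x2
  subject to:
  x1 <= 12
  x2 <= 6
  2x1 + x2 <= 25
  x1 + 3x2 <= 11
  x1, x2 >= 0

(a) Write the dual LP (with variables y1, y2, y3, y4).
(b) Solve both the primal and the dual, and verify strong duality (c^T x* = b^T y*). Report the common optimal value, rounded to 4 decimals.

The standard primal-dual pair for 'max c^T x s.t. A x <= b, x >= 0' is:
  Dual:  min b^T y  s.t.  A^T y >= c,  y >= 0.

So the dual LP is:
  minimize  12y1 + 6y2 + 25y3 + 11y4
  subject to:
    y1 + 2y3 + y4 >= 1
    y2 + y3 + 3y4 >= 3
    y1, y2, y3, y4 >= 0

Solving the primal: x* = (11, 0).
  primal value c^T x* = 11.
Solving the dual: y* = (0, 0, 0, 1).
  dual value b^T y* = 11.
Strong duality: c^T x* = b^T y*. Confirmed.

11


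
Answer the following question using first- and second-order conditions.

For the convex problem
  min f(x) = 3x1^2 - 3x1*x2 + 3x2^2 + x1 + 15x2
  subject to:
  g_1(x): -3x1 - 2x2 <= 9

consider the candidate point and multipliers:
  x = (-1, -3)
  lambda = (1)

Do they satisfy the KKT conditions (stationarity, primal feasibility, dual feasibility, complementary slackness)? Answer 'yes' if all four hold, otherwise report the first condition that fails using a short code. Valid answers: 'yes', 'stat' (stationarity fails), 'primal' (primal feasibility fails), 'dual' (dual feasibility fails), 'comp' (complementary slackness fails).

Gradient of f: grad f(x) = Q x + c = (4, 0)
Constraint values g_i(x) = a_i^T x - b_i:
  g_1((-1, -3)) = 0
Stationarity residual: grad f(x) + sum_i lambda_i a_i = (1, -2)
  -> stationarity FAILS
Primal feasibility (all g_i <= 0): OK
Dual feasibility (all lambda_i >= 0): OK
Complementary slackness (lambda_i * g_i(x) = 0 for all i): OK

Verdict: the first failing condition is stationarity -> stat.

stat


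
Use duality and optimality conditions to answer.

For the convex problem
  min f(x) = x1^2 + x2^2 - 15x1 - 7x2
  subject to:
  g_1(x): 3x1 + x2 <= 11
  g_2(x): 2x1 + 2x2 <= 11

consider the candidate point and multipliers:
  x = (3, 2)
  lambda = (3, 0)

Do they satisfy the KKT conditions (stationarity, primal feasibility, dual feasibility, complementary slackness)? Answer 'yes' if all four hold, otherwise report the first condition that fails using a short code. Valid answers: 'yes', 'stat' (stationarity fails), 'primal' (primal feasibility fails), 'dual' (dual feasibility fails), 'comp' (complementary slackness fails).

Gradient of f: grad f(x) = Q x + c = (-9, -3)
Constraint values g_i(x) = a_i^T x - b_i:
  g_1((3, 2)) = 0
  g_2((3, 2)) = -1
Stationarity residual: grad f(x) + sum_i lambda_i a_i = (0, 0)
  -> stationarity OK
Primal feasibility (all g_i <= 0): OK
Dual feasibility (all lambda_i >= 0): OK
Complementary slackness (lambda_i * g_i(x) = 0 for all i): OK

Verdict: yes, KKT holds.

yes


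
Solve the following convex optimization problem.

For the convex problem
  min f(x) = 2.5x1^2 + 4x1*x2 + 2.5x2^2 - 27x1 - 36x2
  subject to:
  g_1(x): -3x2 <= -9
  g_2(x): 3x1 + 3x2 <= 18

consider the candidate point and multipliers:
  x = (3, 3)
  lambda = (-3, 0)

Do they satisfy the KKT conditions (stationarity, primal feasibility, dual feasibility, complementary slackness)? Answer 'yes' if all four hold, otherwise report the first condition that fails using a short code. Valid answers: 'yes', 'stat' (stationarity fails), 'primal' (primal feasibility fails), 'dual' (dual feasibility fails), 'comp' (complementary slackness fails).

Gradient of f: grad f(x) = Q x + c = (0, -9)
Constraint values g_i(x) = a_i^T x - b_i:
  g_1((3, 3)) = 0
  g_2((3, 3)) = 0
Stationarity residual: grad f(x) + sum_i lambda_i a_i = (0, 0)
  -> stationarity OK
Primal feasibility (all g_i <= 0): OK
Dual feasibility (all lambda_i >= 0): FAILS
Complementary slackness (lambda_i * g_i(x) = 0 for all i): OK

Verdict: the first failing condition is dual_feasibility -> dual.

dual


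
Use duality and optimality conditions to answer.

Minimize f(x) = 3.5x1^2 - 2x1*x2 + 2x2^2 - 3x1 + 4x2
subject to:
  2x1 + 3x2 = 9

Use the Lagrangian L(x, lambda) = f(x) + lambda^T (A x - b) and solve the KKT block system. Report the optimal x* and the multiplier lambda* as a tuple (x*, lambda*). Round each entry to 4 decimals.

Form the Lagrangian:
  L(x, lambda) = (1/2) x^T Q x + c^T x + lambda^T (A x - b)
Stationarity (grad_x L = 0): Q x + c + A^T lambda = 0.
Primal feasibility: A x = b.

This gives the KKT block system:
  [ Q   A^T ] [ x     ]   [-c ]
  [ A    0  ] [ lambda ] = [ b ]

Solving the linear system:
  x*      = (1.7184, 1.8544)
  lambda* = (-2.6602)
  f(x*)   = 13.1019

x* = (1.7184, 1.8544), lambda* = (-2.6602)


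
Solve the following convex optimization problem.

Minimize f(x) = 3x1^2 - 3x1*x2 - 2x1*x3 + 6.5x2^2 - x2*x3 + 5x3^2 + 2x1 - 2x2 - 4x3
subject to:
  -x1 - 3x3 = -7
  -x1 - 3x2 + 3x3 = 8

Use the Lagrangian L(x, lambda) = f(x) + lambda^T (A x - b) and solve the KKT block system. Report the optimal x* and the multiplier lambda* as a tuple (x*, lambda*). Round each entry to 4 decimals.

Form the Lagrangian:
  L(x, lambda) = (1/2) x^T Q x + c^T x + lambda^T (A x - b)
Stationarity (grad_x L = 0): Q x + c + A^T lambda = 0.
Primal feasibility: A x = b.

This gives the KKT block system:
  [ Q   A^T ] [ x     ]   [-c ]
  [ A    0  ] [ lambda ] = [ b ]

Solving the linear system:
  x*      = (0.1375, -0.425, 2.2875)
  lambda* = (2.9333, -3.4083)
  f(x*)   = 19.8875

x* = (0.1375, -0.425, 2.2875), lambda* = (2.9333, -3.4083)


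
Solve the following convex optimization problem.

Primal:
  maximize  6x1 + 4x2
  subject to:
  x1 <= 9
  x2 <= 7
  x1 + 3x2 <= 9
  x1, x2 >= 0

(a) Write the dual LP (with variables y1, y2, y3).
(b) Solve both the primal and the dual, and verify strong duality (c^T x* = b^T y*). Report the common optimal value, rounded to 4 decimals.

The standard primal-dual pair for 'max c^T x s.t. A x <= b, x >= 0' is:
  Dual:  min b^T y  s.t.  A^T y >= c,  y >= 0.

So the dual LP is:
  minimize  9y1 + 7y2 + 9y3
  subject to:
    y1 + y3 >= 6
    y2 + 3y3 >= 4
    y1, y2, y3 >= 0

Solving the primal: x* = (9, 0).
  primal value c^T x* = 54.
Solving the dual: y* = (4.6667, 0, 1.3333).
  dual value b^T y* = 54.
Strong duality: c^T x* = b^T y*. Confirmed.

54


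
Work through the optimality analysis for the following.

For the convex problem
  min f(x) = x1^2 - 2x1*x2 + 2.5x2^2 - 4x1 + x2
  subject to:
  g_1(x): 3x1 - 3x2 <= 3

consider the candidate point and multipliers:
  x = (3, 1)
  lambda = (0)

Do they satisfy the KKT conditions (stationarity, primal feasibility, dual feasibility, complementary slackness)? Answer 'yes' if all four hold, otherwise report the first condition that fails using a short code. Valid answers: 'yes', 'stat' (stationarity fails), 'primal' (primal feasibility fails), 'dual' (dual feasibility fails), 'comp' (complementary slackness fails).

Gradient of f: grad f(x) = Q x + c = (0, 0)
Constraint values g_i(x) = a_i^T x - b_i:
  g_1((3, 1)) = 3
Stationarity residual: grad f(x) + sum_i lambda_i a_i = (0, 0)
  -> stationarity OK
Primal feasibility (all g_i <= 0): FAILS
Dual feasibility (all lambda_i >= 0): OK
Complementary slackness (lambda_i * g_i(x) = 0 for all i): OK

Verdict: the first failing condition is primal_feasibility -> primal.

primal


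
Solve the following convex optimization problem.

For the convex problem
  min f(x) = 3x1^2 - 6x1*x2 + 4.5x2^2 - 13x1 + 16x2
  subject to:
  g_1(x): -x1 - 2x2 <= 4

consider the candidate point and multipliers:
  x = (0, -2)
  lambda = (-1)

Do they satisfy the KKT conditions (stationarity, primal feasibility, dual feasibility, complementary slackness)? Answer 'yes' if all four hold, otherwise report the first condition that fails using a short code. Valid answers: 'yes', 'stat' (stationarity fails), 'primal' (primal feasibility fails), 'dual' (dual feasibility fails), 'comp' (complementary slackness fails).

Gradient of f: grad f(x) = Q x + c = (-1, -2)
Constraint values g_i(x) = a_i^T x - b_i:
  g_1((0, -2)) = 0
Stationarity residual: grad f(x) + sum_i lambda_i a_i = (0, 0)
  -> stationarity OK
Primal feasibility (all g_i <= 0): OK
Dual feasibility (all lambda_i >= 0): FAILS
Complementary slackness (lambda_i * g_i(x) = 0 for all i): OK

Verdict: the first failing condition is dual_feasibility -> dual.

dual


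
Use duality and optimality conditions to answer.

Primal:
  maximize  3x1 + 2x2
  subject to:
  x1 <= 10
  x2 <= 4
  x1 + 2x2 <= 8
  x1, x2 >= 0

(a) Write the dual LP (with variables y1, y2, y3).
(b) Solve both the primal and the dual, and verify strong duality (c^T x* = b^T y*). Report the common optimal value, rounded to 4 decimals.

The standard primal-dual pair for 'max c^T x s.t. A x <= b, x >= 0' is:
  Dual:  min b^T y  s.t.  A^T y >= c,  y >= 0.

So the dual LP is:
  minimize  10y1 + 4y2 + 8y3
  subject to:
    y1 + y3 >= 3
    y2 + 2y3 >= 2
    y1, y2, y3 >= 0

Solving the primal: x* = (8, 0).
  primal value c^T x* = 24.
Solving the dual: y* = (0, 0, 3).
  dual value b^T y* = 24.
Strong duality: c^T x* = b^T y*. Confirmed.

24


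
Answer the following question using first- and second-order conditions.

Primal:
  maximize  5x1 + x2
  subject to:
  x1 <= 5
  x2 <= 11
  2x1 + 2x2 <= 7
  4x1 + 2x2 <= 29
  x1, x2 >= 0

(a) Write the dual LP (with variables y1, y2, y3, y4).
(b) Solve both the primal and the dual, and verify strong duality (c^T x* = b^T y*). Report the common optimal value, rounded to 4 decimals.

The standard primal-dual pair for 'max c^T x s.t. A x <= b, x >= 0' is:
  Dual:  min b^T y  s.t.  A^T y >= c,  y >= 0.

So the dual LP is:
  minimize  5y1 + 11y2 + 7y3 + 29y4
  subject to:
    y1 + 2y3 + 4y4 >= 5
    y2 + 2y3 + 2y4 >= 1
    y1, y2, y3, y4 >= 0

Solving the primal: x* = (3.5, 0).
  primal value c^T x* = 17.5.
Solving the dual: y* = (0, 0, 2.5, 0).
  dual value b^T y* = 17.5.
Strong duality: c^T x* = b^T y*. Confirmed.

17.5


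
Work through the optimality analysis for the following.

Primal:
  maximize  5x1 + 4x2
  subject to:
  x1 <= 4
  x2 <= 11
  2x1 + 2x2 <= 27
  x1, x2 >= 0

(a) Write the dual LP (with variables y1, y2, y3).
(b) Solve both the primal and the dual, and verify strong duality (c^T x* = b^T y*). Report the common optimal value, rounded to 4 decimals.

The standard primal-dual pair for 'max c^T x s.t. A x <= b, x >= 0' is:
  Dual:  min b^T y  s.t.  A^T y >= c,  y >= 0.

So the dual LP is:
  minimize  4y1 + 11y2 + 27y3
  subject to:
    y1 + 2y3 >= 5
    y2 + 2y3 >= 4
    y1, y2, y3 >= 0

Solving the primal: x* = (4, 9.5).
  primal value c^T x* = 58.
Solving the dual: y* = (1, 0, 2).
  dual value b^T y* = 58.
Strong duality: c^T x* = b^T y*. Confirmed.

58


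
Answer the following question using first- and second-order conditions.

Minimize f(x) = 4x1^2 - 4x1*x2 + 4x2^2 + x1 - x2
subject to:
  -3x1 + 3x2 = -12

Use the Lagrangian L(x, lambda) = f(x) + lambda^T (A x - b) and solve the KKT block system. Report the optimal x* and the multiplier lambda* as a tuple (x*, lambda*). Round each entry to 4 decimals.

Form the Lagrangian:
  L(x, lambda) = (1/2) x^T Q x + c^T x + lambda^T (A x - b)
Stationarity (grad_x L = 0): Q x + c + A^T lambda = 0.
Primal feasibility: A x = b.

This gives the KKT block system:
  [ Q   A^T ] [ x     ]   [-c ]
  [ A    0  ] [ lambda ] = [ b ]

Solving the linear system:
  x*      = (2, -2)
  lambda* = (8.3333)
  f(x*)   = 52

x* = (2, -2), lambda* = (8.3333)


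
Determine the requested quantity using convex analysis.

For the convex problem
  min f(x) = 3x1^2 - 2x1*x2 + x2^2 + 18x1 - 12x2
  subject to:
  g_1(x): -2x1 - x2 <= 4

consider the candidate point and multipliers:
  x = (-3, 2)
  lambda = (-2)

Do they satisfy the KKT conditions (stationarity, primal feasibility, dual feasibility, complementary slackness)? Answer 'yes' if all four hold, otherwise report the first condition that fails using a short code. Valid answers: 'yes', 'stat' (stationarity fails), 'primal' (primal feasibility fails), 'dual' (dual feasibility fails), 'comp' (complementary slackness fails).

Gradient of f: grad f(x) = Q x + c = (-4, -2)
Constraint values g_i(x) = a_i^T x - b_i:
  g_1((-3, 2)) = 0
Stationarity residual: grad f(x) + sum_i lambda_i a_i = (0, 0)
  -> stationarity OK
Primal feasibility (all g_i <= 0): OK
Dual feasibility (all lambda_i >= 0): FAILS
Complementary slackness (lambda_i * g_i(x) = 0 for all i): OK

Verdict: the first failing condition is dual_feasibility -> dual.

dual


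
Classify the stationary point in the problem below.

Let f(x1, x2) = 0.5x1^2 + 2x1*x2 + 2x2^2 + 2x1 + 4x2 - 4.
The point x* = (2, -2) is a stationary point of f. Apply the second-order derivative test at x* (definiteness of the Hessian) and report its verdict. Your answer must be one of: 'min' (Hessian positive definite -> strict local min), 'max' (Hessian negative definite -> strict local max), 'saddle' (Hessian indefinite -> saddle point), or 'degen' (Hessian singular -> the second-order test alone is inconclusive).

Compute the Hessian H = grad^2 f:
  H = [[1, 2], [2, 4]]
Verify stationarity: grad f(x*) = H x* + g = (0, 0).
Eigenvalues of H: 0, 5.
H has a zero eigenvalue (singular; positive semidefinite but not definite), so H is neither positive definite, negative definite, nor indefinite. The second-order test alone is inconclusive -> degen.
(Indeed, f is constant along the null direction of H through x*, so x* is not a strict local extremum.)

degen


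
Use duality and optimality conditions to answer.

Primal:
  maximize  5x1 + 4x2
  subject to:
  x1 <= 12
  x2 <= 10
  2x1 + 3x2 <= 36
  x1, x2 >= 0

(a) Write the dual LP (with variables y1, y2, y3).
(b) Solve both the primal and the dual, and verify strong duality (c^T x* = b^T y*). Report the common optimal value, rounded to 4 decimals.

The standard primal-dual pair for 'max c^T x s.t. A x <= b, x >= 0' is:
  Dual:  min b^T y  s.t.  A^T y >= c,  y >= 0.

So the dual LP is:
  minimize  12y1 + 10y2 + 36y3
  subject to:
    y1 + 2y3 >= 5
    y2 + 3y3 >= 4
    y1, y2, y3 >= 0

Solving the primal: x* = (12, 4).
  primal value c^T x* = 76.
Solving the dual: y* = (2.3333, 0, 1.3333).
  dual value b^T y* = 76.
Strong duality: c^T x* = b^T y*. Confirmed.

76


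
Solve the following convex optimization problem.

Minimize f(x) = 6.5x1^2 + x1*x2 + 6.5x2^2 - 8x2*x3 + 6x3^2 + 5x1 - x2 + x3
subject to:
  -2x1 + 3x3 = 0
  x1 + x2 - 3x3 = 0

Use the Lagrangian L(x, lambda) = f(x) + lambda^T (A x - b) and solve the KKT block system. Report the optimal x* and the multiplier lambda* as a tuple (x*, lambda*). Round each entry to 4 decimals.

Form the Lagrangian:
  L(x, lambda) = (1/2) x^T Q x + c^T x + lambda^T (A x - b)
Stationarity (grad_x L = 0): Q x + c + A^T lambda = 0.
Primal feasibility: A x = b.

This gives the KKT block system:
  [ Q   A^T ] [ x     ]   [-c ]
  [ A    0  ] [ lambda ] = [ b ]

Solving the linear system:
  x*      = (-0.2059, -0.2059, -0.1373)
  lambda* = (2.451, 2.7843)
  f(x*)   = -0.4804

x* = (-0.2059, -0.2059, -0.1373), lambda* = (2.451, 2.7843)


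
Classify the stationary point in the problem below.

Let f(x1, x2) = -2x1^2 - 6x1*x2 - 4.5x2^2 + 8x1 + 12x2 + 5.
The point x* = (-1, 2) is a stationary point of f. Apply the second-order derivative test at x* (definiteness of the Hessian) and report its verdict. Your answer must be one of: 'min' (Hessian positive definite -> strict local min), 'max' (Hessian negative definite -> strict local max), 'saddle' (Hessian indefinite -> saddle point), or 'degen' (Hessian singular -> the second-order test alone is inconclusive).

Compute the Hessian H = grad^2 f:
  H = [[-4, -6], [-6, -9]]
Verify stationarity: grad f(x*) = H x* + g = (0, 0).
Eigenvalues of H: -13, 0.
H has a zero eigenvalue (singular; negative semidefinite but not definite), so H is neither positive definite, negative definite, nor indefinite. The second-order test alone is inconclusive -> degen.
(Indeed, f is constant along the null direction of H through x*, so x* is not a strict local extremum.)

degen


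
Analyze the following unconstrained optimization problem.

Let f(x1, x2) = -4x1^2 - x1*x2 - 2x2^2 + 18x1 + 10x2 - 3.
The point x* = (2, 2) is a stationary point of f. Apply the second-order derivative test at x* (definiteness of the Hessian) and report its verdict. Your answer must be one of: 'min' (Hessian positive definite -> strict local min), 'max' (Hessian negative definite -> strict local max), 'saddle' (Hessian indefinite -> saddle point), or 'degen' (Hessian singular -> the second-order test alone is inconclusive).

Compute the Hessian H = grad^2 f:
  H = [[-8, -1], [-1, -4]]
Verify stationarity: grad f(x*) = H x* + g = (0, 0).
Eigenvalues of H: -8.2361, -3.7639.
Both eigenvalues < 0, so H is negative definite -> x* is a strict local max.

max


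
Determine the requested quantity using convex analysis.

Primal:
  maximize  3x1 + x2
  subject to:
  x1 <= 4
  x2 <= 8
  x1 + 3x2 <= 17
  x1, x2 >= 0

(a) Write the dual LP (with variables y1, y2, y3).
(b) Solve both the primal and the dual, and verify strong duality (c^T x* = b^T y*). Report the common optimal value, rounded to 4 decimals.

The standard primal-dual pair for 'max c^T x s.t. A x <= b, x >= 0' is:
  Dual:  min b^T y  s.t.  A^T y >= c,  y >= 0.

So the dual LP is:
  minimize  4y1 + 8y2 + 17y3
  subject to:
    y1 + y3 >= 3
    y2 + 3y3 >= 1
    y1, y2, y3 >= 0

Solving the primal: x* = (4, 4.3333).
  primal value c^T x* = 16.3333.
Solving the dual: y* = (2.6667, 0, 0.3333).
  dual value b^T y* = 16.3333.
Strong duality: c^T x* = b^T y*. Confirmed.

16.3333


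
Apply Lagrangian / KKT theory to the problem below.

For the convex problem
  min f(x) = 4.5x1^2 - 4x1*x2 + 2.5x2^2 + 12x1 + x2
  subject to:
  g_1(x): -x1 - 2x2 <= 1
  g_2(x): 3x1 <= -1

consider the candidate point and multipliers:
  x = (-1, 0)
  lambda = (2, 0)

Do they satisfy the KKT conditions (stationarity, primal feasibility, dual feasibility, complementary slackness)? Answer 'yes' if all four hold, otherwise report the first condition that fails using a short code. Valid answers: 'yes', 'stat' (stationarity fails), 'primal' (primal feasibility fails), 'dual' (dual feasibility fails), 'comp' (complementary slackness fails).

Gradient of f: grad f(x) = Q x + c = (3, 5)
Constraint values g_i(x) = a_i^T x - b_i:
  g_1((-1, 0)) = 0
  g_2((-1, 0)) = -2
Stationarity residual: grad f(x) + sum_i lambda_i a_i = (1, 1)
  -> stationarity FAILS
Primal feasibility (all g_i <= 0): OK
Dual feasibility (all lambda_i >= 0): OK
Complementary slackness (lambda_i * g_i(x) = 0 for all i): OK

Verdict: the first failing condition is stationarity -> stat.

stat


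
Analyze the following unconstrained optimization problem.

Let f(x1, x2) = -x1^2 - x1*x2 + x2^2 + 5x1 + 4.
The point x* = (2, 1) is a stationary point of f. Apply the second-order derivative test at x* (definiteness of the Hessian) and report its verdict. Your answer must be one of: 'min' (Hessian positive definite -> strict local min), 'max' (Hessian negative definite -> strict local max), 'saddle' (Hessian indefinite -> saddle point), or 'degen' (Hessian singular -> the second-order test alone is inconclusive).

Compute the Hessian H = grad^2 f:
  H = [[-2, -1], [-1, 2]]
Verify stationarity: grad f(x*) = H x* + g = (0, 0).
Eigenvalues of H: -2.2361, 2.2361.
Eigenvalues have mixed signs, so H is indefinite -> x* is a saddle point.

saddle


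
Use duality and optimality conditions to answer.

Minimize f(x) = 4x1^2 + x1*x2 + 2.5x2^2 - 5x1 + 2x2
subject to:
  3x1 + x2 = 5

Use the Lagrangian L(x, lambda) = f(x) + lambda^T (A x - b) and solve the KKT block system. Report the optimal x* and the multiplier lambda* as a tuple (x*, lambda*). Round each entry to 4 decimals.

Form the Lagrangian:
  L(x, lambda) = (1/2) x^T Q x + c^T x + lambda^T (A x - b)
Stationarity (grad_x L = 0): Q x + c + A^T lambda = 0.
Primal feasibility: A x = b.

This gives the KKT block system:
  [ Q   A^T ] [ x     ]   [-c ]
  [ A    0  ] [ lambda ] = [ b ]

Solving the linear system:
  x*      = (1.7234, -0.1702)
  lambda* = (-2.8723)
  f(x*)   = 2.7021

x* = (1.7234, -0.1702), lambda* = (-2.8723)


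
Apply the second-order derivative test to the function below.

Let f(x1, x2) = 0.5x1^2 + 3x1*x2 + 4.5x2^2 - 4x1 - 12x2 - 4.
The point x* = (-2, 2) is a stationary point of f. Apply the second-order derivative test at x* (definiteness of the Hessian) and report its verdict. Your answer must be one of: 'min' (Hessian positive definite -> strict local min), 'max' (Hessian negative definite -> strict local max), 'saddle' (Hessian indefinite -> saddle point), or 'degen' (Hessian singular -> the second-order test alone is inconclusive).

Compute the Hessian H = grad^2 f:
  H = [[1, 3], [3, 9]]
Verify stationarity: grad f(x*) = H x* + g = (0, 0).
Eigenvalues of H: 0, 10.
H has a zero eigenvalue (singular; positive semidefinite but not definite), so H is neither positive definite, negative definite, nor indefinite. The second-order test alone is inconclusive -> degen.
(Indeed, f is constant along the null direction of H through x*, so x* is not a strict local extremum.)

degen


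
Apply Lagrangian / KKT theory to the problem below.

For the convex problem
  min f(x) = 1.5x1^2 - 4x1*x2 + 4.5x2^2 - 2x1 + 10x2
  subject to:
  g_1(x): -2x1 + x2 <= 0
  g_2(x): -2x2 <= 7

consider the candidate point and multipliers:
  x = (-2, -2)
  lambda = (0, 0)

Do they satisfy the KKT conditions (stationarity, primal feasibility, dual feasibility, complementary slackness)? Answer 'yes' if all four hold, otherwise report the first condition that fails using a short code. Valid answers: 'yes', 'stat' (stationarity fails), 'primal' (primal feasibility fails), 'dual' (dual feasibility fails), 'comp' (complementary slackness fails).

Gradient of f: grad f(x) = Q x + c = (0, 0)
Constraint values g_i(x) = a_i^T x - b_i:
  g_1((-2, -2)) = 2
  g_2((-2, -2)) = -3
Stationarity residual: grad f(x) + sum_i lambda_i a_i = (0, 0)
  -> stationarity OK
Primal feasibility (all g_i <= 0): FAILS
Dual feasibility (all lambda_i >= 0): OK
Complementary slackness (lambda_i * g_i(x) = 0 for all i): OK

Verdict: the first failing condition is primal_feasibility -> primal.

primal


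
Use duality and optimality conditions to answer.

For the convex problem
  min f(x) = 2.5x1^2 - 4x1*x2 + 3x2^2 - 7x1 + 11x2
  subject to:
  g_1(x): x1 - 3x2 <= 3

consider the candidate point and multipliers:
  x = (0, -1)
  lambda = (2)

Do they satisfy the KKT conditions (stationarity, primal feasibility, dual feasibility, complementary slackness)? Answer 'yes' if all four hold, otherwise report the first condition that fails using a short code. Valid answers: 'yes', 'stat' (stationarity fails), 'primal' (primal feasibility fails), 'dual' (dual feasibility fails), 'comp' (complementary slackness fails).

Gradient of f: grad f(x) = Q x + c = (-3, 5)
Constraint values g_i(x) = a_i^T x - b_i:
  g_1((0, -1)) = 0
Stationarity residual: grad f(x) + sum_i lambda_i a_i = (-1, -1)
  -> stationarity FAILS
Primal feasibility (all g_i <= 0): OK
Dual feasibility (all lambda_i >= 0): OK
Complementary slackness (lambda_i * g_i(x) = 0 for all i): OK

Verdict: the first failing condition is stationarity -> stat.

stat


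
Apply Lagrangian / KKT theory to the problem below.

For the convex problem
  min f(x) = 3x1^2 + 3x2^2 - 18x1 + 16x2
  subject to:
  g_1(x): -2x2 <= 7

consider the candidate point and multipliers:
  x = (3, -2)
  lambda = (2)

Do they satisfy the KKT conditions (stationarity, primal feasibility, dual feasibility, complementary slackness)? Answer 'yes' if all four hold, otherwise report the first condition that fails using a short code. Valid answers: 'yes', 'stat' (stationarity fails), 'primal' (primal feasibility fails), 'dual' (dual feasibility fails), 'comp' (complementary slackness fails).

Gradient of f: grad f(x) = Q x + c = (0, 4)
Constraint values g_i(x) = a_i^T x - b_i:
  g_1((3, -2)) = -3
Stationarity residual: grad f(x) + sum_i lambda_i a_i = (0, 0)
  -> stationarity OK
Primal feasibility (all g_i <= 0): OK
Dual feasibility (all lambda_i >= 0): OK
Complementary slackness (lambda_i * g_i(x) = 0 for all i): FAILS

Verdict: the first failing condition is complementary_slackness -> comp.

comp


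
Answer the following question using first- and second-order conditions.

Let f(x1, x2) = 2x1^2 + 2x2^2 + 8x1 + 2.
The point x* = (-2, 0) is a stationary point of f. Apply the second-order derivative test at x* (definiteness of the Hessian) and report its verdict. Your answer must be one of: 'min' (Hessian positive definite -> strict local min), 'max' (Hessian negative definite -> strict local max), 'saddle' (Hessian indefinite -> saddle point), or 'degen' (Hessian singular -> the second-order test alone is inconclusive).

Compute the Hessian H = grad^2 f:
  H = [[4, 0], [0, 4]]
Verify stationarity: grad f(x*) = H x* + g = (0, 0).
Eigenvalues of H: 4, 4.
Both eigenvalues > 0, so H is positive definite -> x* is a strict local min.

min


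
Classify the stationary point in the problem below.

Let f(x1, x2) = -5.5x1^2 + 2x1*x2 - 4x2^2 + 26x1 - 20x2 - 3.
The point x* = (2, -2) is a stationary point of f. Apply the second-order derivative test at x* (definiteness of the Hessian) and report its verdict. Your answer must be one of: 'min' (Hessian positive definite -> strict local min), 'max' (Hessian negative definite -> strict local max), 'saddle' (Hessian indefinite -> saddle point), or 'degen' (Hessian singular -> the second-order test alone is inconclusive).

Compute the Hessian H = grad^2 f:
  H = [[-11, 2], [2, -8]]
Verify stationarity: grad f(x*) = H x* + g = (0, 0).
Eigenvalues of H: -12, -7.
Both eigenvalues < 0, so H is negative definite -> x* is a strict local max.

max


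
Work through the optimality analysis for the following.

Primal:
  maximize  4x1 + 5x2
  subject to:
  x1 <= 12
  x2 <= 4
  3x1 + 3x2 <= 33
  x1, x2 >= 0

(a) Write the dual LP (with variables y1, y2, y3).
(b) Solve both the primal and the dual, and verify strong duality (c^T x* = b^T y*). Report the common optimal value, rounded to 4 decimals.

The standard primal-dual pair for 'max c^T x s.t. A x <= b, x >= 0' is:
  Dual:  min b^T y  s.t.  A^T y >= c,  y >= 0.

So the dual LP is:
  minimize  12y1 + 4y2 + 33y3
  subject to:
    y1 + 3y3 >= 4
    y2 + 3y3 >= 5
    y1, y2, y3 >= 0

Solving the primal: x* = (7, 4).
  primal value c^T x* = 48.
Solving the dual: y* = (0, 1, 1.3333).
  dual value b^T y* = 48.
Strong duality: c^T x* = b^T y*. Confirmed.

48


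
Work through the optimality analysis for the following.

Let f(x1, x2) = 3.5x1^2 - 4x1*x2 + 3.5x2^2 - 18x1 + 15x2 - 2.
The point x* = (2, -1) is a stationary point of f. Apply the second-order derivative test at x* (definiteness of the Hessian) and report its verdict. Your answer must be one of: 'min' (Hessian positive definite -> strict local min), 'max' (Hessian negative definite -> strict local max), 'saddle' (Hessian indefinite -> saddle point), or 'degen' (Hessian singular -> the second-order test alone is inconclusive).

Compute the Hessian H = grad^2 f:
  H = [[7, -4], [-4, 7]]
Verify stationarity: grad f(x*) = H x* + g = (0, 0).
Eigenvalues of H: 3, 11.
Both eigenvalues > 0, so H is positive definite -> x* is a strict local min.

min


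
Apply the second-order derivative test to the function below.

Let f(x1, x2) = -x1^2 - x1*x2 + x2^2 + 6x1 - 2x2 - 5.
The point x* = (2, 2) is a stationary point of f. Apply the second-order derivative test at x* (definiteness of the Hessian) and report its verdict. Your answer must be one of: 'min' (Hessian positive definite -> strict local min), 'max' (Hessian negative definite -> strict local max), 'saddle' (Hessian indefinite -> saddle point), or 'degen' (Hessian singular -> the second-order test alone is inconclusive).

Compute the Hessian H = grad^2 f:
  H = [[-2, -1], [-1, 2]]
Verify stationarity: grad f(x*) = H x* + g = (0, 0).
Eigenvalues of H: -2.2361, 2.2361.
Eigenvalues have mixed signs, so H is indefinite -> x* is a saddle point.

saddle


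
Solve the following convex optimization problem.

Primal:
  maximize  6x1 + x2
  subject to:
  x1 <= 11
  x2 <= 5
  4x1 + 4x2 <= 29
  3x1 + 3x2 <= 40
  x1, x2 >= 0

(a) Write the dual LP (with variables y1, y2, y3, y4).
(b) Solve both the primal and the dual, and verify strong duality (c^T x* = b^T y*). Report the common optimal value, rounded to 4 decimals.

The standard primal-dual pair for 'max c^T x s.t. A x <= b, x >= 0' is:
  Dual:  min b^T y  s.t.  A^T y >= c,  y >= 0.

So the dual LP is:
  minimize  11y1 + 5y2 + 29y3 + 40y4
  subject to:
    y1 + 4y3 + 3y4 >= 6
    y2 + 4y3 + 3y4 >= 1
    y1, y2, y3, y4 >= 0

Solving the primal: x* = (7.25, 0).
  primal value c^T x* = 43.5.
Solving the dual: y* = (0, 0, 1.5, 0).
  dual value b^T y* = 43.5.
Strong duality: c^T x* = b^T y*. Confirmed.

43.5


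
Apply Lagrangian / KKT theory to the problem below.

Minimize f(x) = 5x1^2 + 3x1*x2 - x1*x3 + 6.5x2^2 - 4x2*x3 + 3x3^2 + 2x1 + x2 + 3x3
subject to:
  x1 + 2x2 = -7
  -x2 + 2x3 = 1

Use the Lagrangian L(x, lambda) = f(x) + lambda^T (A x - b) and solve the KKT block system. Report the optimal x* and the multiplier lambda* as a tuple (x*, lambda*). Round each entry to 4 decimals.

Form the Lagrangian:
  L(x, lambda) = (1/2) x^T Q x + c^T x + lambda^T (A x - b)
Stationarity (grad_x L = 0): Q x + c + A^T lambda = 0.
Primal feasibility: A x = b.

This gives the KKT block system:
  [ Q   A^T ] [ x     ]   [-c ]
  [ A    0  ] [ lambda ] = [ b ]

Solving the linear system:
  x*      = (-1, -3, -1)
  lambda* = (16, -5)
  f(x*)   = 54.5

x* = (-1, -3, -1), lambda* = (16, -5)


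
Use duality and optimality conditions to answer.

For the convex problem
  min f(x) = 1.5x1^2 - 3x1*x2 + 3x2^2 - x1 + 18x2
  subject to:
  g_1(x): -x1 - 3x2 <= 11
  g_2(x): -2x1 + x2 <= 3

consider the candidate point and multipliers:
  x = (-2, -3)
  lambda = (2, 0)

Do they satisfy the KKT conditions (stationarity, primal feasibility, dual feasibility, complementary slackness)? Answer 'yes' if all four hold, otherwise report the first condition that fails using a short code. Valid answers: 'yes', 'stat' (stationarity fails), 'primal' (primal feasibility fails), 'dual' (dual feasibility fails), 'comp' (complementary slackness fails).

Gradient of f: grad f(x) = Q x + c = (2, 6)
Constraint values g_i(x) = a_i^T x - b_i:
  g_1((-2, -3)) = 0
  g_2((-2, -3)) = -2
Stationarity residual: grad f(x) + sum_i lambda_i a_i = (0, 0)
  -> stationarity OK
Primal feasibility (all g_i <= 0): OK
Dual feasibility (all lambda_i >= 0): OK
Complementary slackness (lambda_i * g_i(x) = 0 for all i): OK

Verdict: yes, KKT holds.

yes


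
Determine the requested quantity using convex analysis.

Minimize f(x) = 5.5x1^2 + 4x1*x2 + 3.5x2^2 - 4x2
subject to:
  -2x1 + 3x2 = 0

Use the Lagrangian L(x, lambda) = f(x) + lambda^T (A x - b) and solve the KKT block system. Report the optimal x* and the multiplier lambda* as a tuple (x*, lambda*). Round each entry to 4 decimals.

Form the Lagrangian:
  L(x, lambda) = (1/2) x^T Q x + c^T x + lambda^T (A x - b)
Stationarity (grad_x L = 0): Q x + c + A^T lambda = 0.
Primal feasibility: A x = b.

This gives the KKT block system:
  [ Q   A^T ] [ x     ]   [-c ]
  [ A    0  ] [ lambda ] = [ b ]

Solving the linear system:
  x*      = (0.1371, 0.0914)
  lambda* = (0.9371)
  f(x*)   = -0.1829

x* = (0.1371, 0.0914), lambda* = (0.9371)


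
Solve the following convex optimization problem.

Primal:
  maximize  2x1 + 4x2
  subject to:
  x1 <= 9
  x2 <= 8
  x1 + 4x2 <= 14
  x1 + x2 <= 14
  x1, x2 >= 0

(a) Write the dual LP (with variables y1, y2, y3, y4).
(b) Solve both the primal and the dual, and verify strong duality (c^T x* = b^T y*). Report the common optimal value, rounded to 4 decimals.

The standard primal-dual pair for 'max c^T x s.t. A x <= b, x >= 0' is:
  Dual:  min b^T y  s.t.  A^T y >= c,  y >= 0.

So the dual LP is:
  minimize  9y1 + 8y2 + 14y3 + 14y4
  subject to:
    y1 + y3 + y4 >= 2
    y2 + 4y3 + y4 >= 4
    y1, y2, y3, y4 >= 0

Solving the primal: x* = (9, 1.25).
  primal value c^T x* = 23.
Solving the dual: y* = (1, 0, 1, 0).
  dual value b^T y* = 23.
Strong duality: c^T x* = b^T y*. Confirmed.

23


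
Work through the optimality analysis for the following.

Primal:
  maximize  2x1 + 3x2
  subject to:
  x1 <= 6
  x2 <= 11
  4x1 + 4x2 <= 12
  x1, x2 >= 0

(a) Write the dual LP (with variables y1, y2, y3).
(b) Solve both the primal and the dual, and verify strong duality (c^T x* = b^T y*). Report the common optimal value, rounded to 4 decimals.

The standard primal-dual pair for 'max c^T x s.t. A x <= b, x >= 0' is:
  Dual:  min b^T y  s.t.  A^T y >= c,  y >= 0.

So the dual LP is:
  minimize  6y1 + 11y2 + 12y3
  subject to:
    y1 + 4y3 >= 2
    y2 + 4y3 >= 3
    y1, y2, y3 >= 0

Solving the primal: x* = (0, 3).
  primal value c^T x* = 9.
Solving the dual: y* = (0, 0, 0.75).
  dual value b^T y* = 9.
Strong duality: c^T x* = b^T y*. Confirmed.

9


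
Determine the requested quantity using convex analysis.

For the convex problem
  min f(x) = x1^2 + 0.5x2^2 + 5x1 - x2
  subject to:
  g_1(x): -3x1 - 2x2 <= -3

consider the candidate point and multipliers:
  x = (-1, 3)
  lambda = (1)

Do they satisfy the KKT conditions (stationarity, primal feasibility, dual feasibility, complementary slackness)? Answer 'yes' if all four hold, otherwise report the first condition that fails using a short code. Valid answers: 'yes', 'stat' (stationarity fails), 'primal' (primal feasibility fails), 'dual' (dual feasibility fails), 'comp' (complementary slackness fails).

Gradient of f: grad f(x) = Q x + c = (3, 2)
Constraint values g_i(x) = a_i^T x - b_i:
  g_1((-1, 3)) = 0
Stationarity residual: grad f(x) + sum_i lambda_i a_i = (0, 0)
  -> stationarity OK
Primal feasibility (all g_i <= 0): OK
Dual feasibility (all lambda_i >= 0): OK
Complementary slackness (lambda_i * g_i(x) = 0 for all i): OK

Verdict: yes, KKT holds.

yes


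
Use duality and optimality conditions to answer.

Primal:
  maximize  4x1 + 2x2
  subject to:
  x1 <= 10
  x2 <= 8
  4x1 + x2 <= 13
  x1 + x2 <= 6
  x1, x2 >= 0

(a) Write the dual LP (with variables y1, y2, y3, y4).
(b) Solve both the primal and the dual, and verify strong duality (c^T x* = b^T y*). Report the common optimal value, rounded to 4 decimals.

The standard primal-dual pair for 'max c^T x s.t. A x <= b, x >= 0' is:
  Dual:  min b^T y  s.t.  A^T y >= c,  y >= 0.

So the dual LP is:
  minimize  10y1 + 8y2 + 13y3 + 6y4
  subject to:
    y1 + 4y3 + y4 >= 4
    y2 + y3 + y4 >= 2
    y1, y2, y3, y4 >= 0

Solving the primal: x* = (2.3333, 3.6667).
  primal value c^T x* = 16.6667.
Solving the dual: y* = (0, 0, 0.6667, 1.3333).
  dual value b^T y* = 16.6667.
Strong duality: c^T x* = b^T y*. Confirmed.

16.6667


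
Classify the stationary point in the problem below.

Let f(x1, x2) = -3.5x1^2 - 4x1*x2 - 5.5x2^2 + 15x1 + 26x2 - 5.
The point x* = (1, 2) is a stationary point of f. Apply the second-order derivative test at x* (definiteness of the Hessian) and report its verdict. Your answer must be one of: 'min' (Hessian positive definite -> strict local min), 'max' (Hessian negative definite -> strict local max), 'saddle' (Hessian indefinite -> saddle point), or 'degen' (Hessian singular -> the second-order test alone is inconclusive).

Compute the Hessian H = grad^2 f:
  H = [[-7, -4], [-4, -11]]
Verify stationarity: grad f(x*) = H x* + g = (0, 0).
Eigenvalues of H: -13.4721, -4.5279.
Both eigenvalues < 0, so H is negative definite -> x* is a strict local max.

max


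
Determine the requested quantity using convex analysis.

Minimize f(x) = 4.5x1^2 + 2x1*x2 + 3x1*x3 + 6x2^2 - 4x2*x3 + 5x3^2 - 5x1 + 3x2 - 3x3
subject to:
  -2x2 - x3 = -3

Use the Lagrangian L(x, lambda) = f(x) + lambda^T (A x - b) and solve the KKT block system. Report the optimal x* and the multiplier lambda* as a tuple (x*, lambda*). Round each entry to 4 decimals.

Form the Lagrangian:
  L(x, lambda) = (1/2) x^T Q x + c^T x + lambda^T (A x - b)
Stationarity (grad_x L = 0): Q x + c + A^T lambda = 0.
Primal feasibility: A x = b.

This gives the KKT block system:
  [ Q   A^T ] [ x     ]   [-c ]
  [ A    0  ] [ lambda ] = [ b ]

Solving the linear system:
  x*      = (-0.0336, 0.9245, 1.151)
  lambda* = (4.7114)
  f(x*)   = 6.8112

x* = (-0.0336, 0.9245, 1.151), lambda* = (4.7114)


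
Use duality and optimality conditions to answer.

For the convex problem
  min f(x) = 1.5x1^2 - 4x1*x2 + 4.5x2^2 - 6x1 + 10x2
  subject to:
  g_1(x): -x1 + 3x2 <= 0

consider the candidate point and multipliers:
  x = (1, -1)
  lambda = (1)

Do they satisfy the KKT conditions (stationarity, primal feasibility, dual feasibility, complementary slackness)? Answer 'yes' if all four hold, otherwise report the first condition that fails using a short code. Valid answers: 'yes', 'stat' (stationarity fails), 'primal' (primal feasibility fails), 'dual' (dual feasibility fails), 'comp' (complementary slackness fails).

Gradient of f: grad f(x) = Q x + c = (1, -3)
Constraint values g_i(x) = a_i^T x - b_i:
  g_1((1, -1)) = -4
Stationarity residual: grad f(x) + sum_i lambda_i a_i = (0, 0)
  -> stationarity OK
Primal feasibility (all g_i <= 0): OK
Dual feasibility (all lambda_i >= 0): OK
Complementary slackness (lambda_i * g_i(x) = 0 for all i): FAILS

Verdict: the first failing condition is complementary_slackness -> comp.

comp


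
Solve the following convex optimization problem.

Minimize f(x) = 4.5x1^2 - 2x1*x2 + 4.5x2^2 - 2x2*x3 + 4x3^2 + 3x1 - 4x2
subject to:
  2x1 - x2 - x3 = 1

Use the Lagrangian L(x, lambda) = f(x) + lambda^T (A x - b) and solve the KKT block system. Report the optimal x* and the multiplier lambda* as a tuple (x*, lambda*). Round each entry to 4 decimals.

Form the Lagrangian:
  L(x, lambda) = (1/2) x^T Q x + c^T x + lambda^T (A x - b)
Stationarity (grad_x L = 0): Q x + c + A^T lambda = 0.
Primal feasibility: A x = b.

This gives the KKT block system:
  [ Q   A^T ] [ x     ]   [-c ]
  [ A    0  ] [ lambda ] = [ b ]

Solving the linear system:
  x*      = (0.374, 0.1061, -0.3581)
  lambda* = (-3.0769)
  f(x*)   = 1.8873

x* = (0.374, 0.1061, -0.3581), lambda* = (-3.0769)


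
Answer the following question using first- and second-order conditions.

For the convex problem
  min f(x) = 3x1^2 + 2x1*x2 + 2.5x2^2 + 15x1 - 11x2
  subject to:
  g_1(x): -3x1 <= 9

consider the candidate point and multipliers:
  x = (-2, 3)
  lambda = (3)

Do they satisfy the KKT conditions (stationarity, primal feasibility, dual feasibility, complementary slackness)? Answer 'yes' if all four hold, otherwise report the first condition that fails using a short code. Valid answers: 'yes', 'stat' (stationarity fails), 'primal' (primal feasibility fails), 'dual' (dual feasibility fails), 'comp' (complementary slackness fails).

Gradient of f: grad f(x) = Q x + c = (9, 0)
Constraint values g_i(x) = a_i^T x - b_i:
  g_1((-2, 3)) = -3
Stationarity residual: grad f(x) + sum_i lambda_i a_i = (0, 0)
  -> stationarity OK
Primal feasibility (all g_i <= 0): OK
Dual feasibility (all lambda_i >= 0): OK
Complementary slackness (lambda_i * g_i(x) = 0 for all i): FAILS

Verdict: the first failing condition is complementary_slackness -> comp.

comp
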